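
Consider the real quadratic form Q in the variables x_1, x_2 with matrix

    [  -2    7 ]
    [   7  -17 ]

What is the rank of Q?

Row-reducing A symmetrically gives the diagonal entries -2, 15/2.
That gives 1 positive, 1 negative pivots.
The rank is the number of nonzero pivots: 2.

2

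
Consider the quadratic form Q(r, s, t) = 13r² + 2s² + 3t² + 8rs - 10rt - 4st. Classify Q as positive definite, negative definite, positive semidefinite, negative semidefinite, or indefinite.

The symmetric matrix of Q is A = [[13, 4, -5], [4, 2, -2], [-5, -2, 3]].
Leading principal minors: Δ_1 = 13, Δ_2 = 10, Δ_3 = 8.
All leading principal minors are positive, so by Sylvester's criterion Q is positive definite.

positive definite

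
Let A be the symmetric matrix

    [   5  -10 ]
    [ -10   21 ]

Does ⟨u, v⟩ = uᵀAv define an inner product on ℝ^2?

Leading principal minors: Δ_1 = 5, Δ_2 = 5.
All leading principal minors are positive, so by Sylvester's criterion Q is positive definite.
⟨·,·⟩ is an inner product exactly when A is positive definite.

yes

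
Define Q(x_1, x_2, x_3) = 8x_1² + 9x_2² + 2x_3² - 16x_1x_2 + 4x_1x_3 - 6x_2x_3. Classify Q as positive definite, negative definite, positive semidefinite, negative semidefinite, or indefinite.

positive definite

The symmetric matrix of Q is A = [[8, -8, 2], [-8, 9, -3], [2, -3, 2]].
Leading principal minors: Δ_1 = 8, Δ_2 = 8, Δ_3 = 4.
All leading principal minors are positive, so by Sylvester's criterion Q is positive definite.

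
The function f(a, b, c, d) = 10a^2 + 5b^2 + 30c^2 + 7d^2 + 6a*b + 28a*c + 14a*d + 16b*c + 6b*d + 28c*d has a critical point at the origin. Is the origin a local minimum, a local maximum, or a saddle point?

local minimum

The Hessian at the origin is H = [[20, 6, 28, 14], [6, 10, 16, 6], [28, 16, 60, 28], [14, 6, 28, 14]].
Symmetric row and column elimination reduces H to a congruent diagonal form with pivots 20, 41/5, 564/41, 24/47.
So there are 4 positive pivots.
H is positive definite, so the origin is a strict local minimum.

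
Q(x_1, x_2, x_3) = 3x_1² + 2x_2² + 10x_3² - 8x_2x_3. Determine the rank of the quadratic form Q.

3

The symmetric matrix is A = [[3, 0, 0], [0, 2, -4], [0, -4, 10]].
Row-reducing A symmetrically gives the diagonal entries 3, 2, 2.
That gives 3 positive pivots.
The rank is the number of nonzero pivots: 3.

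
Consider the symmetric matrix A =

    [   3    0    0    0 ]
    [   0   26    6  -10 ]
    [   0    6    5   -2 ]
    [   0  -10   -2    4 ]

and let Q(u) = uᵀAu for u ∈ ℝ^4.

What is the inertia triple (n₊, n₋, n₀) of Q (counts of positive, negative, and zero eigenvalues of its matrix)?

(4, 0, 0)

Congruent diagonalization of A (simultaneous row and column reduction) yields pivots 3, 26, 47/13, 6/47.
So there are 4 positive pivots.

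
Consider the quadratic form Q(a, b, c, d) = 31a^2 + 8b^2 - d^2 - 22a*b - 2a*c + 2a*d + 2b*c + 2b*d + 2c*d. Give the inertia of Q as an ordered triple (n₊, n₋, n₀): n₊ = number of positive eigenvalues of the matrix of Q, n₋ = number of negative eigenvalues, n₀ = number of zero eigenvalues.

Write A = [[31, -11, -1, 1], [-11, 8, 1, 1], [-1, 1, 0, 1], [1, 1, 1, -1]].
An LDLᵀ factorisation of A has diagonal entries 31, 127/31, -17/127, 60/17.
Counting signs: 3 positive, 1 negative.

(3, 1, 0)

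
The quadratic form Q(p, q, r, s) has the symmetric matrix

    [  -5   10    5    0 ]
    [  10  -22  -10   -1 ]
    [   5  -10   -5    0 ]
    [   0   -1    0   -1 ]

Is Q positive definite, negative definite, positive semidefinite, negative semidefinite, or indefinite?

negative semidefinite

Applying the same elementary operations to the rows and columns of A produces a congruent diagonal matrix with entries -5, -2, 0, -1/2.
That gives 3 negative, 1 zero pivots.
Hence Q is negative semidefinite.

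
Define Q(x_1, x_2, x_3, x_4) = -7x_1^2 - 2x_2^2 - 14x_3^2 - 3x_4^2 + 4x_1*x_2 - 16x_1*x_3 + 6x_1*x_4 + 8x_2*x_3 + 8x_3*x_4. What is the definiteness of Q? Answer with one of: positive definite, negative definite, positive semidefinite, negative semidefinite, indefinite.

negative definite

The associated matrix is A = [[-7, 2, -8, 3], [2, -2, 4, 0], [-8, 4, -14, 4], [3, 0, 4, -3]].
Applying the same elementary operations to the rows and columns of A produces a congruent diagonal matrix with entries -7, -10/7, -14/5, -2/7.
So there are 4 negative pivots.
Hence Q is negative definite.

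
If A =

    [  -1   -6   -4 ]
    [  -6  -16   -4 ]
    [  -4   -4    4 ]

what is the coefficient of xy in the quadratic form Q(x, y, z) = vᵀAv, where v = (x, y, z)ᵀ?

-12

The coefficient of xy is A[1,2] + A[2,1] = 2·(-6) = -12.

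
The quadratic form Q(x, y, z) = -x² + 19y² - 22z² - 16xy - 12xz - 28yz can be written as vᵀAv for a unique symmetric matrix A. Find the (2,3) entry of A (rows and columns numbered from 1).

-14

The coefficient of y·z in Q is -28. For a symmetric A this equals A[2,3] + A[3,2] = 2·A[2,3].
So A[2,3] = -28/2 = -14.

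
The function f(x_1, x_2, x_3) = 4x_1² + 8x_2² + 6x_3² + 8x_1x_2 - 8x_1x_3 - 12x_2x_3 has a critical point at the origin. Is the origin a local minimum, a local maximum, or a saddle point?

The Hessian at the origin is H = [[8, 8, -8], [8, 16, -12], [-8, -12, 12]].
Row-reducing H symmetrically gives the diagonal entries 8, 8, 2.
So there are 3 positive pivots.
H is positive definite, so the origin is a strict local minimum.

local minimum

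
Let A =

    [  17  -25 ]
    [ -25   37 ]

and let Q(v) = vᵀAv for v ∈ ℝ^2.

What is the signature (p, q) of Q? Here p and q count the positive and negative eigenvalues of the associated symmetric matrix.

(2, 0)

Row-reducing A symmetrically gives the diagonal entries 17, 4/17.
So there are 2 positive pivots.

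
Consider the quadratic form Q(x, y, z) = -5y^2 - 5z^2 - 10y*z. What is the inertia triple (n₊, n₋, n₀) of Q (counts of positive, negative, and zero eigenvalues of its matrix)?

(0, 1, 2)

The symmetric matrix is A = [[0, 0, 0], [0, -5, -5], [0, -5, -5]].
Congruent diagonalization of A (simultaneous row and column reduction) yields pivots 0, -5, 0.
That gives 1 negative, 2 zero pivots.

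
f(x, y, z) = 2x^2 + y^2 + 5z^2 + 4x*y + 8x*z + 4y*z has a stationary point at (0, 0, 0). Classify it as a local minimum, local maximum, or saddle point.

The Hessian at the origin is H = [[4, 4, 8], [4, 2, 4], [8, 4, 10]].
Applying the same elementary operations to the rows and columns of H produces a congruent diagonal matrix with entries 4, -2, 2.
Counting signs: 2 positive, 1 negative.
H is indefinite, so the origin is a saddle point.

saddle point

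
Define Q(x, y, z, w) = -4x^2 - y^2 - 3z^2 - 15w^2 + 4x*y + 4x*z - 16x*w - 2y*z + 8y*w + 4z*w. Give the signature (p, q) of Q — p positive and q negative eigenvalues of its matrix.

The symmetric matrix is A = [[-4, 2, 2, -8], [2, -1, -1, 4], [2, -1, -3, 2], [-8, 4, 2, -15]].
Row-reducing A symmetrically gives the diagonal entries -4, 0, -2, 3.
Counting signs: 1 positive, 2 negative, 1 zero.

(1, 2)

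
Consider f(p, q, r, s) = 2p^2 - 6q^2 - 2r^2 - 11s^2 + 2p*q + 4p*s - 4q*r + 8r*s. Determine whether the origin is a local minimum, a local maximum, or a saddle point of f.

The Hessian at the origin is H = [[4, 2, 0, 4], [2, -12, -4, 0], [0, -4, -4, 8], [4, 0, 8, -22]].
Symmetric row and column elimination reduces H to a congruent diagonal form with pivots 4, -13, -36/13, 10/9.
So there are 2 positive, 2 negative pivots.
H is indefinite, so the origin is a saddle point.

saddle point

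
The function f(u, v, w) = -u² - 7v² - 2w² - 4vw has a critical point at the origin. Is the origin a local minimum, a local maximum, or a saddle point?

The Hessian at the origin is H = [[-2, 0, 0], [0, -14, -4], [0, -4, -4]].
Symmetric row and column elimination reduces H to a congruent diagonal form with pivots -2, -14, -20/7.
So there are 3 negative pivots.
H is negative definite, so the origin is a strict local maximum.

local maximum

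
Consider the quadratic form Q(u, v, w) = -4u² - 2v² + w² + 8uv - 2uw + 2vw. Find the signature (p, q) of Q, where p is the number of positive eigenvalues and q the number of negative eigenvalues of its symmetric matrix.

The associated matrix is A = [[-4, 4, -1], [4, -2, 1], [-1, 1, 1]].
Symmetric row and column elimination reduces A to a congruent diagonal form with pivots -4, 2, 5/4.
That gives 2 positive, 1 negative pivots.

(2, 1)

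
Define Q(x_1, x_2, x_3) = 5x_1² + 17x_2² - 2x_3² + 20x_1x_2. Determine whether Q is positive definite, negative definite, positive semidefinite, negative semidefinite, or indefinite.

indefinite

Write A = [[5, 10, 0], [10, 17, 0], [0, 0, -2]].
An LDLᵀ factorisation of A has diagonal entries 5, -3, -2.
Counting signs: 1 positive, 2 negative.
Hence Q is indefinite.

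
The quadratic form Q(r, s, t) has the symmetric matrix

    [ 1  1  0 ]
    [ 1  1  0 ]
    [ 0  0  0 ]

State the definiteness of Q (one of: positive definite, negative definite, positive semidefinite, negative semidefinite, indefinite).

Congruent diagonalization of A (simultaneous row and column reduction) yields pivots 1, 0, 0.
Counting signs: 1 positive, 2 zero.
Hence Q is positive semidefinite.

positive semidefinite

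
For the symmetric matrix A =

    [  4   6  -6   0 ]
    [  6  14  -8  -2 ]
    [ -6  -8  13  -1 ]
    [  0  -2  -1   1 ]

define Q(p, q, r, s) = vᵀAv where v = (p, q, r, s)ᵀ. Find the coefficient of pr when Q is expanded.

-12

The coefficient of pr is A[1,3] + A[3,1] = 2·(-6) = -12.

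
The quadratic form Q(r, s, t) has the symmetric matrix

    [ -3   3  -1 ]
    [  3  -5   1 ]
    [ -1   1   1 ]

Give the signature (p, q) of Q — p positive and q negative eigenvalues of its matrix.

(1, 2)

An LDLᵀ factorisation of A has diagonal entries -3, -2, 4/3.
That gives 1 positive, 2 negative pivots.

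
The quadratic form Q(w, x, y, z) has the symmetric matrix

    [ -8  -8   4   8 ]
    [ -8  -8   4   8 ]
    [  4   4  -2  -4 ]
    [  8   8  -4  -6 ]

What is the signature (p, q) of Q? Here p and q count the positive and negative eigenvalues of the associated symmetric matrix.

Congruent diagonalization of A (simultaneous row and column reduction) yields pivots -8, 0, 0, 2.
So there are 1 positive, 1 negative, 2 zero pivots.

(1, 1)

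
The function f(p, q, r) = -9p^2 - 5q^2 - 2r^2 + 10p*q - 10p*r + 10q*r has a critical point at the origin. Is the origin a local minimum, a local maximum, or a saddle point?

saddle point

The Hessian at the origin is H = [[-18, 10, -10], [10, -10, 10], [-10, 10, -4]].
Congruent diagonalization of H (simultaneous row and column reduction) yields pivots -18, -40/9, 6.
Counting signs: 1 positive, 2 negative.
H is indefinite, so the origin is a saddle point.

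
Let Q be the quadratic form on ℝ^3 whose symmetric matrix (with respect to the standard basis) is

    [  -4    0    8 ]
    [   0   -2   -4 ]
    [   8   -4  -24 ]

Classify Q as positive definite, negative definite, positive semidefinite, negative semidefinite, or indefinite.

Congruent diagonalization of A (simultaneous row and column reduction) yields pivots -4, -2, 0.
So there are 2 negative, 1 zero pivots.
Hence Q is negative semidefinite.

negative semidefinite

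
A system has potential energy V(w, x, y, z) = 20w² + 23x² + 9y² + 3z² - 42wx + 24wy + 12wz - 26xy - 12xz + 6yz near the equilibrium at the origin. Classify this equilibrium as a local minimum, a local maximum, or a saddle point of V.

local minimum

The Hessian at the origin is H = [[40, -42, 24, 12], [-42, 46, -26, -12], [24, -26, 18, 6], [12, -12, 6, 6]].
An LDLᵀ factorisation of H has diagonal entries 40, 19/10, 62/19, 60/31.
So there are 4 positive pivots.
H is positive definite, so the origin is a strict local minimum.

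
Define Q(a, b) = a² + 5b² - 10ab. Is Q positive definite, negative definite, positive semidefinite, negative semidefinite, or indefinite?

The associated matrix is A = [[1, -5], [-5, 5]].
Congruent diagonalization of A (simultaneous row and column reduction) yields pivots 1, -20.
So there are 1 positive, 1 negative pivots.
Hence Q is indefinite.

indefinite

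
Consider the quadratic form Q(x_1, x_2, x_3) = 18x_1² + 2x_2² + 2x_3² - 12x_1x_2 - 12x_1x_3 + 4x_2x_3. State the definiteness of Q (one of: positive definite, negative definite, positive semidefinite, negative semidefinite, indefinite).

The associated matrix is A = [[18, -6, -6], [-6, 2, 2], [-6, 2, 2]].
Symmetric row and column elimination reduces A to a congruent diagonal form with pivots 18, 0, 0.
Counting signs: 1 positive, 2 zero.
Hence Q is positive semidefinite.

positive semidefinite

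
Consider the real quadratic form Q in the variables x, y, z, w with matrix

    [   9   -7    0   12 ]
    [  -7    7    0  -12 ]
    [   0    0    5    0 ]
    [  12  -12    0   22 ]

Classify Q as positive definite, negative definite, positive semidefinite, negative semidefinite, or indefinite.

Leading principal minors: Δ_1 = 9, Δ_2 = 14, Δ_3 = 70, Δ_4 = 100.
All leading principal minors are positive, so by Sylvester's criterion Q is positive definite.

positive definite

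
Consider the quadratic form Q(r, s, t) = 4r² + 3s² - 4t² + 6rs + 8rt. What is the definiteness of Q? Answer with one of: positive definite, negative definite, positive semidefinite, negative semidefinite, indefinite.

indefinite

The associated matrix is A = [[4, 3, 4], [3, 3, 0], [4, 0, -4]].
Congruent diagonalization of A (simultaneous row and column reduction) yields pivots 4, 3/4, -20.
That gives 2 positive, 1 negative pivots.
Hence Q is indefinite.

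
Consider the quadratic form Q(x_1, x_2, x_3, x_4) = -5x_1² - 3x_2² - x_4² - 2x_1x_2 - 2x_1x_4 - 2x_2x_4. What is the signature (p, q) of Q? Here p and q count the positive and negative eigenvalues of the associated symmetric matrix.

The symmetric matrix is A = [[-5, -1, 0, -1], [-1, -3, 0, -1], [0, 0, 0, 0], [-1, -1, 0, -1]].
Symmetric row and column elimination reduces A to a congruent diagonal form with pivots -5, -14/5, 0, -4/7.
Counting signs: 3 negative, 1 zero.

(0, 3)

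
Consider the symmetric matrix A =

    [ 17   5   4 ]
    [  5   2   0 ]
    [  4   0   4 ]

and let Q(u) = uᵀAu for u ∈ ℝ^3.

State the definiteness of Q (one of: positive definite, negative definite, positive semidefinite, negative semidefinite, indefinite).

Symmetric row and column elimination reduces A to a congruent diagonal form with pivots 17, 9/17, 4/9.
That gives 3 positive pivots.
Hence Q is positive definite.

positive definite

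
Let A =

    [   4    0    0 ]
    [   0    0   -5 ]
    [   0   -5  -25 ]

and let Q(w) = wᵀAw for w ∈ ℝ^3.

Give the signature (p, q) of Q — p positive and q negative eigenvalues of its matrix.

By Sylvester's law of inertia any congruent diagonalization of A has 2 positive, 1 negative and 0 zero entries.

(2, 1)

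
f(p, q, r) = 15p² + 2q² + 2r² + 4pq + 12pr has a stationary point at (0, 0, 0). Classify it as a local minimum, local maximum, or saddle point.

saddle point

The Hessian at the origin is H = [[30, 4, 12], [4, 4, 0], [12, 0, 4]].
Row-reducing H symmetrically gives the diagonal entries 30, 52/15, -20/13.
That gives 2 positive, 1 negative pivots.
H is indefinite, so the origin is a saddle point.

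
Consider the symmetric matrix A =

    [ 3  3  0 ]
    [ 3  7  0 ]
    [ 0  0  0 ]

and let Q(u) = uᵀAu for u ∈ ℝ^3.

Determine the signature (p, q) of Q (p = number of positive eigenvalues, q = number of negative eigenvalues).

(2, 0)

Congruent diagonalization of A (simultaneous row and column reduction) yields pivots 3, 4, 0.
Counting signs: 2 positive, 1 zero.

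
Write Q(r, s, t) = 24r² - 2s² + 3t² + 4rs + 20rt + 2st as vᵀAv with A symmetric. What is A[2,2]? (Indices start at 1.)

-2

The coefficient of s² in Q is -2, and that is exactly A[2,2].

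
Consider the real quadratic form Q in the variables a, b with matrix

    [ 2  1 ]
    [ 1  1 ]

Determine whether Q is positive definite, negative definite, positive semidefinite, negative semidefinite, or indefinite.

positive definite

Leading principal minors: Δ_1 = 2, Δ_2 = 1.
All leading principal minors are positive, so by Sylvester's criterion Q is positive definite.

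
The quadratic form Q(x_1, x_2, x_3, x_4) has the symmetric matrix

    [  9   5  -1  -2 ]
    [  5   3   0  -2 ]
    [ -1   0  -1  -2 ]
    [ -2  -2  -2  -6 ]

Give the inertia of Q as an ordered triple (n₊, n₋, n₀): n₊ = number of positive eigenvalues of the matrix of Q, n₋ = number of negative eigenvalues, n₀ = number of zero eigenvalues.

(2, 2, 0)

Symmetric row and column elimination reduces A to a congruent diagonal form with pivots 9, 2/9, -5/2, -10.
So there are 2 positive, 2 negative pivots.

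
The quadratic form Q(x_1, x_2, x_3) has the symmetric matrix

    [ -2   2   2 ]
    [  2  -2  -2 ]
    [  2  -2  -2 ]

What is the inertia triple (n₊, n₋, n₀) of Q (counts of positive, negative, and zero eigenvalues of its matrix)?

Symmetric row and column elimination reduces A to a congruent diagonal form with pivots -2, 0, 0.
That gives 1 negative, 2 zero pivots.

(0, 1, 2)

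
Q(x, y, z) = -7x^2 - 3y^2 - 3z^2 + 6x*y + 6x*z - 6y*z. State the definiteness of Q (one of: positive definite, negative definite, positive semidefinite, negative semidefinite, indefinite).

negative semidefinite

The symmetric matrix is A = [[-7, 3, 3], [3, -3, -3], [3, -3, -3]].
Applying the same elementary operations to the rows and columns of A produces a congruent diagonal matrix with entries -7, -12/7, 0.
Counting signs: 2 negative, 1 zero.
Hence Q is negative semidefinite.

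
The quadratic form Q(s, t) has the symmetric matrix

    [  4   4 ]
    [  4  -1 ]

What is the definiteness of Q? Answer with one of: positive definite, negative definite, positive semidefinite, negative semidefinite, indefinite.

For the 2×2 matrix [[4, 4], [4, -1]]: det = 4·-1 − (4)² = -20, trace = 3.
det < 0 so the eigenvalues have opposite signs; the form is indefinite.

indefinite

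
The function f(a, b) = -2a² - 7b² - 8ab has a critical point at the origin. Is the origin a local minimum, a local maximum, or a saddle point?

The Hessian at the origin is H = [[-4, -8], [-8, -14]].
det H = -4·-14 − (-8)² = -8 < 0, so H is indefinite.
Therefore the origin is a saddle point.

saddle point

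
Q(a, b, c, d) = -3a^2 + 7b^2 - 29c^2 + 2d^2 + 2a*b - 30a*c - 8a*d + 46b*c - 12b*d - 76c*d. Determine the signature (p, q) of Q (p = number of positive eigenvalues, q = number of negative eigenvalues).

The associated matrix is A = [[-3, 1, -15, -4], [1, 7, 23, -6], [-15, 23, -29, -38], [-4, -6, -38, 2]].
Symmetric row and column elimination reduces A to a congruent diagonal form with pivots -3, 22/3, 20/11, 0.
So there are 2 positive, 1 negative, 1 zero pivots.

(2, 1)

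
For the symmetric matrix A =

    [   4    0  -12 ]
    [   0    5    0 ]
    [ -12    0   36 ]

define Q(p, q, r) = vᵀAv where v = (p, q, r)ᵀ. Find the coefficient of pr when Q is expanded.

-24

The coefficient of pr is A[1,3] + A[3,1] = 2·(-12) = -24.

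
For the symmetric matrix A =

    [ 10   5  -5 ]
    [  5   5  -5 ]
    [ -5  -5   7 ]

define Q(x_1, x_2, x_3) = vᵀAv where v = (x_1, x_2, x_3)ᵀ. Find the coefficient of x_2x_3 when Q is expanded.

-10

The coefficient of x_2x_3 is A[2,3] + A[3,2] = 2·(-5) = -10.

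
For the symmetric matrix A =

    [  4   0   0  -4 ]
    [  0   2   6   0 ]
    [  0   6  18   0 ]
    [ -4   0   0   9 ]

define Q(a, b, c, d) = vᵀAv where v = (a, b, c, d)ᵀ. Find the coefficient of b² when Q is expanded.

The coefficient of b² is the diagonal entry A[2,2] = 2.

2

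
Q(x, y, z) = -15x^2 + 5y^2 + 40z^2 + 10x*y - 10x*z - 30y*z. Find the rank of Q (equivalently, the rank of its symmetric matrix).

2

Write A = [[-15, 5, -5], [5, 5, -15], [-5, -15, 40]].
Symmetric row and column elimination reduces A to a congruent diagonal form with pivots -15, 20/3, 0.
So there are 1 positive, 1 negative, 1 zero pivots.
The rank is the number of nonzero pivots: 2.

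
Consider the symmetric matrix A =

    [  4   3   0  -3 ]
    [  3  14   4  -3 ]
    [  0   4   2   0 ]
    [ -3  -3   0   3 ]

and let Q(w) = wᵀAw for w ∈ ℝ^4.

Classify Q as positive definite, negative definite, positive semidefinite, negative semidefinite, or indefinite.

positive definite

Leading principal minors: Δ_1 = 4, Δ_2 = 47, Δ_3 = 30, Δ_4 = 18.
All leading principal minors are positive, so by Sylvester's criterion Q is positive definite.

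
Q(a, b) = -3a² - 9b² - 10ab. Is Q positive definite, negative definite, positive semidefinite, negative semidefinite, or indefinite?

negative definite

Write A = [[-3, -5], [-5, -9]].
Row-reducing A symmetrically gives the diagonal entries -3, -2/3.
Counting signs: 2 negative.
Hence Q is negative definite.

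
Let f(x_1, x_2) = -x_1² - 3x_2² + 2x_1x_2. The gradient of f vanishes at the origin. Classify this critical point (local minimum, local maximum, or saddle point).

The Hessian at the origin is H = [[-2, 2], [2, -6]].
det H = -2·-6 − (2)² = 8 > 0 and H[1,1] = -2 < 0, so H is negative definite.
Therefore the origin is a local maximum.

local maximum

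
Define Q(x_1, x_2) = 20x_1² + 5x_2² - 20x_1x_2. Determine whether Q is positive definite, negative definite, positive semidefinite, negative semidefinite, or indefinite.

Write A = [[20, -10], [-10, 5]].
Symmetric row and column elimination reduces A to a congruent diagonal form with pivots 20, 0.
That gives 1 positive, 1 zero pivots.
Hence Q is positive semidefinite.

positive semidefinite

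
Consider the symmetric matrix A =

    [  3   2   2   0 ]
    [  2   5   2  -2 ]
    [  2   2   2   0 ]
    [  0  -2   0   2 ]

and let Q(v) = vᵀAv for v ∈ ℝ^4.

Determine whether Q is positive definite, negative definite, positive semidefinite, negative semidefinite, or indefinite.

Symmetric row and column elimination reduces A to a congruent diagonal form with pivots 3, 11/3, 6/11, 2/3.
So there are 4 positive pivots.
Hence Q is positive definite.

positive definite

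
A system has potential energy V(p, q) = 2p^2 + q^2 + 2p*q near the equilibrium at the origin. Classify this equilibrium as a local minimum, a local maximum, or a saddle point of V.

The Hessian at the origin is H = [[4, 2], [2, 2]].
det H = 4·2 − (2)² = 4 > 0 and H[1,1] = 4 > 0, so H is positive definite.
Therefore the origin is a local minimum.

local minimum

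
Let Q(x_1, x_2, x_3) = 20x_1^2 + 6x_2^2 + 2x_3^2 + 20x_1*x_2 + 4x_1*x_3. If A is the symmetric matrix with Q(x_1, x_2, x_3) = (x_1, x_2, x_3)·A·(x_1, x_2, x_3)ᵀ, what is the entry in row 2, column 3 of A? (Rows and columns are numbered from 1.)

The coefficient of x_2·x_3 in Q is 0. For a symmetric A this equals A[2,3] + A[3,2] = 2·A[2,3].
So A[2,3] = 0/2 = 0.

0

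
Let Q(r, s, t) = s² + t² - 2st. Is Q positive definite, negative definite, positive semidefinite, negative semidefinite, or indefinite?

positive semidefinite

Write A = [[0, 0, 0], [0, 1, -1], [0, -1, 1]].
Congruent diagonalization of A (simultaneous row and column reduction) yields pivots 0, 1, 0.
Counting signs: 1 positive, 2 zero.
Hence Q is positive semidefinite.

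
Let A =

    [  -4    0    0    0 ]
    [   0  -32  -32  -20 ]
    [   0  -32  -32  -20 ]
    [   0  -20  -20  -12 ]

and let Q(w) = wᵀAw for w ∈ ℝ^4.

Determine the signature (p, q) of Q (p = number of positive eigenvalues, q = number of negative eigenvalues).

Applying the same elementary operations to the rows and columns of A produces a congruent diagonal matrix with entries -4, -32, 0, 1/2.
Counting signs: 1 positive, 2 negative, 1 zero.

(1, 2)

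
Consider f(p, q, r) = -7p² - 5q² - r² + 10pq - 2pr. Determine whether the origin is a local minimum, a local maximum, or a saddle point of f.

The Hessian at the origin is H = [[-14, 10, -2], [10, -10, 0], [-2, 0, -2]].
Symmetric row and column elimination reduces H to a congruent diagonal form with pivots -14, -20/7, -1.
Counting signs: 3 negative.
H is negative definite, so the origin is a strict local maximum.

local maximum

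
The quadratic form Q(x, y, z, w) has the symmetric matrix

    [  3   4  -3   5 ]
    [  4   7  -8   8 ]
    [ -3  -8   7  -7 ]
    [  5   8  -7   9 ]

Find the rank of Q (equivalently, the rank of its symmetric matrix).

4

Row-reducing A symmetrically gives the diagonal entries 3, 5/3, -28/5, -1/7.
Counting signs: 2 positive, 2 negative.
The rank is the number of nonzero pivots: 4.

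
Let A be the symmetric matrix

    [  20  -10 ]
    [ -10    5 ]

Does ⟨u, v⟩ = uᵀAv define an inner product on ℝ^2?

no

Symmetric row and column elimination reduces A to a congruent diagonal form with pivots 20, 0.
So there are 1 positive, 1 zero pivots.
Hence Q is positive semidefinite.
⟨·,·⟩ is an inner product exactly when A is positive definite.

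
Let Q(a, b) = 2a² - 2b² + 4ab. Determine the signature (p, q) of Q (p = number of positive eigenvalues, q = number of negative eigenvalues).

(1, 1)

Write A = [[2, 2], [2, -2]].
Congruent diagonalization of A (simultaneous row and column reduction) yields pivots 2, -4.
So there are 1 positive, 1 negative pivots.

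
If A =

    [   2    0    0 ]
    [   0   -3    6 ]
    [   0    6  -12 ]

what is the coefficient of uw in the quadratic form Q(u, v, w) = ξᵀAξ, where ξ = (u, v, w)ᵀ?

0

The coefficient of uw is A[1,3] + A[3,1] = 2·0 = 0.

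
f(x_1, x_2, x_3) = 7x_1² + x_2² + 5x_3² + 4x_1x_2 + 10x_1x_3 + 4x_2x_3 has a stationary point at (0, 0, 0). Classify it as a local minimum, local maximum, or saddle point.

local minimum

The Hessian at the origin is H = [[14, 4, 10], [4, 2, 4], [10, 4, 10]].
An LDLᵀ factorisation of H has diagonal entries 14, 6/7, 4/3.
Counting signs: 3 positive.
H is positive definite, so the origin is a strict local minimum.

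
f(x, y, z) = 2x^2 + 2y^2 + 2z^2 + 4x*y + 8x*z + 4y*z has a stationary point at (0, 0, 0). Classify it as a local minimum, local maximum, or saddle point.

saddle point

The Hessian at the origin is H = [[4, 4, 8], [4, 4, 4], [8, 4, 4]].
H is indefinite, so the origin is a saddle point.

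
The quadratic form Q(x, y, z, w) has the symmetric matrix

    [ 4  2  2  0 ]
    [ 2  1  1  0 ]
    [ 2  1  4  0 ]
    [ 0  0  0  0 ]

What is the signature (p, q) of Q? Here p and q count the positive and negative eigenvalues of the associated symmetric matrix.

(2, 0)

Applying the same elementary operations to the rows and columns of A produces a congruent diagonal matrix with entries 4, 0, 3, 0.
That gives 2 positive, 2 zero pivots.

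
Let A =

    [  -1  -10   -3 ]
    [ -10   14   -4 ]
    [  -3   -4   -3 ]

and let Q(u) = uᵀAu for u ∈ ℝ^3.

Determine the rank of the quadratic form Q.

Applying the same elementary operations to the rows and columns of A produces a congruent diagonal matrix with entries -1, 114, 4/57.
So there are 2 positive, 1 negative pivots.
The rank is the number of nonzero pivots: 3.

3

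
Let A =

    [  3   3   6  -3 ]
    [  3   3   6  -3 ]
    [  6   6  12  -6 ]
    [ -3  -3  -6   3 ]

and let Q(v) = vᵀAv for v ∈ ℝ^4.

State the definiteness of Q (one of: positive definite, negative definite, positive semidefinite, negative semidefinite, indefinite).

Row-reducing A symmetrically gives the diagonal entries 3, 0, 0, 0.
Counting signs: 1 positive, 3 zero.
Hence Q is positive semidefinite.

positive semidefinite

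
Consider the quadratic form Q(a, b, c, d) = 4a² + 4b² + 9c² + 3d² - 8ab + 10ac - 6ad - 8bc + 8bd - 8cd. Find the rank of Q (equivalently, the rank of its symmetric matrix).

The symmetric matrix is A = [[4, -4, 5, -3], [-4, 4, -4, 4], [5, -4, 9, -4], [-3, 4, -4, 3]].
Row reduction of A gives 4 nonzero rows, so rank A = 4.

4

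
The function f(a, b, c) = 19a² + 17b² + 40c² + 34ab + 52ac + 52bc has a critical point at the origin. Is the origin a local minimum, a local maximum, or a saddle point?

The Hessian at the origin is H = [[38, 34, 52], [34, 34, 52], [52, 52, 80]].
Row-reducing H symmetrically gives the diagonal entries 38, 68/19, 8/17.
Counting signs: 3 positive.
H is positive definite, so the origin is a strict local minimum.

local minimum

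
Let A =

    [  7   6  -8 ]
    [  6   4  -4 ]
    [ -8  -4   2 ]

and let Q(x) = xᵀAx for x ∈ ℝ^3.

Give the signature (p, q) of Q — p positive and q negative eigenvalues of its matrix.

(1, 1)

Row-reducing A symmetrically gives the diagonal entries 7, -8/7, 0.
So there are 1 positive, 1 negative, 1 zero pivots.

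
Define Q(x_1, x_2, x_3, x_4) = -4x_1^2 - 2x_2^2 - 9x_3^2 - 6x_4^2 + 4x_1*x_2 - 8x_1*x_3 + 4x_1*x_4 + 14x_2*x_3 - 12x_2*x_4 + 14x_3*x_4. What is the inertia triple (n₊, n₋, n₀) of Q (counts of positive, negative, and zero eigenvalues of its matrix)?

The symmetric matrix is A = [[-4, 2, -4, 2], [2, -2, 7, -6], [-4, 7, -9, 7], [2, -6, 7, -6]].
Symmetric row and column elimination reduces A to a congruent diagonal form with pivots -4, -1, 20, 0.
That gives 1 positive, 2 negative, 1 zero pivots.

(1, 2, 1)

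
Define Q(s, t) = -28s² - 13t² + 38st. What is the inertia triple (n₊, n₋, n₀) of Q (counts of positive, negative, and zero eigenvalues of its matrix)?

Write A = [[-28, 19], [19, -13]].
Applying the same elementary operations to the rows and columns of A produces a congruent diagonal matrix with entries -28, -3/28.
That gives 2 negative pivots.

(0, 2, 0)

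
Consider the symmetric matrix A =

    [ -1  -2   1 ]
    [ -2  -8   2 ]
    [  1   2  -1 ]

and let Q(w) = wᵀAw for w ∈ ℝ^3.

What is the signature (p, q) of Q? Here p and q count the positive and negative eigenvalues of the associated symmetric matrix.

Row-reducing A symmetrically gives the diagonal entries -1, -4, 0.
Counting signs: 2 negative, 1 zero.

(0, 2)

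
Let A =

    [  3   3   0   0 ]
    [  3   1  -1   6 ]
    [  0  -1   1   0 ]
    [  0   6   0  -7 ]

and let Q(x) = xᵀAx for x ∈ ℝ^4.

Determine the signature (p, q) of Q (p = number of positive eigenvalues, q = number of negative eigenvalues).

An LDLᵀ factorisation of A has diagonal entries 3, -2, 3/2, 5.
Counting signs: 3 positive, 1 negative.

(3, 1)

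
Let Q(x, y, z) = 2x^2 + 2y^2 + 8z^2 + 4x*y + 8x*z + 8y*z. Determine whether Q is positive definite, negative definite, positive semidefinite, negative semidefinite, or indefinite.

positive semidefinite

The symmetric matrix is A = [[2, 2, 4], [2, 2, 4], [4, 4, 8]].
Congruent diagonalization of A (simultaneous row and column reduction) yields pivots 2, 0, 0.
Counting signs: 1 positive, 2 zero.
Hence Q is positive semidefinite.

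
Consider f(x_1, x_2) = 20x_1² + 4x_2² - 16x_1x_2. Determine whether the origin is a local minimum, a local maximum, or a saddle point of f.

The Hessian at the origin is H = [[40, -16], [-16, 8]].
det H = 40·8 − (-16)² = 64 > 0 and H[1,1] = 40 > 0, so H is positive definite.
Therefore the origin is a local minimum.

local minimum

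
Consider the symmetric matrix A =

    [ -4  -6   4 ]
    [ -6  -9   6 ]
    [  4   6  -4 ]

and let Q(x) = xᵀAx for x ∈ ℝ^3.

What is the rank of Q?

Applying the same elementary operations to the rows and columns of A produces a congruent diagonal matrix with entries -4, 0, 0.
So there are 1 negative, 2 zero pivots.
The rank is the number of nonzero pivots: 1.

1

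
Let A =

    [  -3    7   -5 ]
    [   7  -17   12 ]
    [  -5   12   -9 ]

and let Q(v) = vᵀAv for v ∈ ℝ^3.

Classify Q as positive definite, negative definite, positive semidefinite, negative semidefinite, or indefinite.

Applying the same elementary operations to the rows and columns of A produces a congruent diagonal matrix with entries -3, -2/3, -1/2.
That gives 3 negative pivots.
Hence Q is negative definite.

negative definite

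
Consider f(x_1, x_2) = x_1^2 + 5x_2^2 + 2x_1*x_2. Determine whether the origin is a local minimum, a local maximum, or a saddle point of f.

local minimum

The Hessian at the origin is H = [[2, 2], [2, 10]].
det H = 2·10 − (2)² = 16 > 0 and H[1,1] = 2 > 0, so H is positive definite.
Therefore the origin is a local minimum.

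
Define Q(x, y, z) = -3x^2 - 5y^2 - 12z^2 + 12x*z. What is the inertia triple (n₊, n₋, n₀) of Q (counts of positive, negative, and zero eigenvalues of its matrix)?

The associated matrix is A = [[-3, 0, 6], [0, -5, 0], [6, 0, -12]].
Symmetric row and column elimination reduces A to a congruent diagonal form with pivots -3, -5, 0.
Counting signs: 2 negative, 1 zero.

(0, 2, 1)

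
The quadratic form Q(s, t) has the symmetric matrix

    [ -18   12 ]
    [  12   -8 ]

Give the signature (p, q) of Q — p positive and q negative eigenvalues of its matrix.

Applying the same elementary operations to the rows and columns of A produces a congruent diagonal matrix with entries -18, 0.
That gives 1 negative, 1 zero pivots.

(0, 1)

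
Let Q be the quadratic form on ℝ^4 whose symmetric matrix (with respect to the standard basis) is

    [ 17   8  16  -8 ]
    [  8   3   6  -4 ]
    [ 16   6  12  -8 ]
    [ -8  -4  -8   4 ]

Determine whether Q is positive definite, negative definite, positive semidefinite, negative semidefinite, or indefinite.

indefinite

Row-reducing A symmetrically gives the diagonal entries 17, -13/17, 0, 4/13.
Counting signs: 2 positive, 1 negative, 1 zero.
Hence Q is indefinite.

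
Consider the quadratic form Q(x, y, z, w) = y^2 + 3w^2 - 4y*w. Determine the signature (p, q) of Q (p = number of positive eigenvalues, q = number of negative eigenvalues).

The associated matrix is A = [[0, 0, 0, 0], [0, 1, 0, -2], [0, 0, 0, 0], [0, -2, 0, 3]].
Applying the same elementary operations to the rows and columns of A produces a congruent diagonal matrix with entries 0, 1, 0, -1.
Counting signs: 1 positive, 1 negative, 2 zero.

(1, 1)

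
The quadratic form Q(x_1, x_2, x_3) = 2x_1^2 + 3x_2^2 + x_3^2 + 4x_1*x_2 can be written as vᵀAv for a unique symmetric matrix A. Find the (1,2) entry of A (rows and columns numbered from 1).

2

The coefficient of x_1·x_2 in Q is 4. For a symmetric A this equals A[1,2] + A[2,1] = 2·A[1,2].
So A[1,2] = 4/2 = 2.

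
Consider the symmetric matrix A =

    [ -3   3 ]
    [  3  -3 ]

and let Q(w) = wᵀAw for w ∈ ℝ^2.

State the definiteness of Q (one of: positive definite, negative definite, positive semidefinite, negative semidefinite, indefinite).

Symmetric row and column elimination reduces A to a congruent diagonal form with pivots -3, 0.
That gives 1 negative, 1 zero pivots.
Hence Q is negative semidefinite.

negative semidefinite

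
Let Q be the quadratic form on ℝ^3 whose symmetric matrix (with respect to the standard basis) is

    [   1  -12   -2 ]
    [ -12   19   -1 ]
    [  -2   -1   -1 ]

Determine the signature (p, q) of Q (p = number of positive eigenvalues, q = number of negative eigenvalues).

Congruent diagonalization of A (simultaneous row and column reduction) yields pivots 1, -125, 0.
Counting signs: 1 positive, 1 negative, 1 zero.

(1, 1)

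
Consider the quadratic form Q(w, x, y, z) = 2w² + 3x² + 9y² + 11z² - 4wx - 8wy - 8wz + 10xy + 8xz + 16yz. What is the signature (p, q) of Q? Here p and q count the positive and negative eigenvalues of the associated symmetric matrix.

(3, 0)

The symmetric matrix is A = [[2, -2, -4, -4], [-2, 3, 5, 4], [-4, 5, 9, 8], [-4, 4, 8, 11]].
Congruent diagonalization of A (simultaneous row and column reduction) yields pivots 2, 1, 0, 3.
That gives 3 positive, 1 zero pivots.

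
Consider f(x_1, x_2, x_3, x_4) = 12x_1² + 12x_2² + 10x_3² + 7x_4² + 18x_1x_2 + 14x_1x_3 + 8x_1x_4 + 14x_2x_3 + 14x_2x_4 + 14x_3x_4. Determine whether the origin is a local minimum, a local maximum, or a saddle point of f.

The Hessian at the origin is H = [[24, 18, 14, 8], [18, 24, 14, 14], [14, 14, 20, 14], [8, 14, 14, 14]].
Congruent diagonalization of H (simultaneous row and column reduction) yields pivots 24, 21/2, 32/3, 15/14.
Counting signs: 4 positive.
H is positive definite, so the origin is a strict local minimum.

local minimum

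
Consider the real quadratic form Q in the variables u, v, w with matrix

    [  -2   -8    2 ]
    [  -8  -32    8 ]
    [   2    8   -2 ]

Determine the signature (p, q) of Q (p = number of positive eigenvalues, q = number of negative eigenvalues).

Symmetric row and column elimination reduces A to a congruent diagonal form with pivots -2, 0, 0.
So there are 1 negative, 2 zero pivots.

(0, 1)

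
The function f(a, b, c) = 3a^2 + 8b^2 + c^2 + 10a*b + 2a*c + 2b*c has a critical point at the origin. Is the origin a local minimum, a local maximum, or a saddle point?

The Hessian at the origin is H = [[6, 10, 2], [10, 16, 2], [2, 2, 2]].
An LDLᵀ factorisation of H has diagonal entries 6, -2/3, 4.
That gives 2 positive, 1 negative pivots.
H is indefinite, so the origin is a saddle point.

saddle point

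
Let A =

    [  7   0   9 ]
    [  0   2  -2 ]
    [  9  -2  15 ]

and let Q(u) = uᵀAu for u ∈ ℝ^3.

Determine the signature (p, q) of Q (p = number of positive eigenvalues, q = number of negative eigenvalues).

Applying the same elementary operations to the rows and columns of A produces a congruent diagonal matrix with entries 7, 2, 10/7.
That gives 3 positive pivots.

(3, 0)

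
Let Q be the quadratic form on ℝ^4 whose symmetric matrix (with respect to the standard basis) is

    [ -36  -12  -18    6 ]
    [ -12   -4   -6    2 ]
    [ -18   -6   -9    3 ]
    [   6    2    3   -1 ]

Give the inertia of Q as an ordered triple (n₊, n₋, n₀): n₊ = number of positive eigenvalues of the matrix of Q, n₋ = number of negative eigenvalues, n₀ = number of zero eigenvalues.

(0, 1, 3)

Congruent diagonalization of A (simultaneous row and column reduction) yields pivots -36, 0, 0, 0.
So there are 1 negative, 3 zero pivots.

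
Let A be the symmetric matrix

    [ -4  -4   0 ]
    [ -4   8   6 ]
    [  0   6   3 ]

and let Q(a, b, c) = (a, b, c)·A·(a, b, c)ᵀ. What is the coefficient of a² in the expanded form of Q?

The coefficient of a² is the diagonal entry A[1,1] = -4.

-4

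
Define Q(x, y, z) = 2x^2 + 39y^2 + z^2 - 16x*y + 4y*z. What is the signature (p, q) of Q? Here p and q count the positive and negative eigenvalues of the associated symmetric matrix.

(3, 0)

The symmetric matrix is A = [[2, -8, 0], [-8, 39, 2], [0, 2, 1]].
Symmetric row and column elimination reduces A to a congruent diagonal form with pivots 2, 7, 3/7.
Counting signs: 3 positive.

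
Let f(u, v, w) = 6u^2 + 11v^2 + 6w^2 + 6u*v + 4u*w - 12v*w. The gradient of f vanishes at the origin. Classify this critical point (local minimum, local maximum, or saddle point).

local minimum

The Hessian at the origin is H = [[12, 6, 4], [6, 22, -12], [4, -12, 12]].
Congruent diagonalization of H (simultaneous row and column reduction) yields pivots 12, 19, 20/57.
So there are 3 positive pivots.
H is positive definite, so the origin is a strict local minimum.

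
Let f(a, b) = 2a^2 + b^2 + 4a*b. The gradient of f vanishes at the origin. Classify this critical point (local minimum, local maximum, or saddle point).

saddle point

The Hessian at the origin is H = [[4, 4], [4, 2]].
det H = 4·2 − (4)² = -8 < 0, so H is indefinite.
Therefore the origin is a saddle point.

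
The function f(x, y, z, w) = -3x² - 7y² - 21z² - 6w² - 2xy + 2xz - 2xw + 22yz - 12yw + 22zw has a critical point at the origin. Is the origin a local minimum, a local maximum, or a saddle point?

The Hessian at the origin is H = [[-6, -2, 2, -2], [-2, -14, 22, -12], [2, 22, -42, 22], [-2, -12, 22, -12]].
Row-reducing H symmetrically gives the diagonal entries -6, -40/3, -36/5, -5/18.
That gives 4 negative pivots.
H is negative definite, so the origin is a strict local maximum.

local maximum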